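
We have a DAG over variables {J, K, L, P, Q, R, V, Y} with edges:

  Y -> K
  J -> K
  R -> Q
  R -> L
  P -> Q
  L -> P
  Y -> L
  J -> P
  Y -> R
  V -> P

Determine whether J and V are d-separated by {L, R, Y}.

We examine all 5 paths between J and V:
Path 1: J → K ← Y → L ← R → Q ← P ← V
  K is a collider here and neither K nor any of its descendants is conditioned on, so the collider stays closed — the path is blocked at K.
Path 2: J → K ← Y → L → P ← V
  K is a collider here and neither K nor any of its descendants is conditioned on, so the collider stays closed — the path is blocked at K.
Path 3: J → K ← Y → R → L → P ← V
  K is a collider here and neither K nor any of its descendants is conditioned on, so the collider stays closed — the path is blocked at K.
Path 4: J → K ← Y → R → Q ← P ← V
  K is a collider here and neither K nor any of its descendants is conditioned on, so the collider stays closed — the path is blocked at K.
Path 5: J → P ← V
  P is a collider here and neither P nor any of its descendants is conditioned on, so the collider stays closed — the path is blocked at P.
Since every path is blocked, d-separation holds.

Yes — J and V are d-separated given {L, R, Y}.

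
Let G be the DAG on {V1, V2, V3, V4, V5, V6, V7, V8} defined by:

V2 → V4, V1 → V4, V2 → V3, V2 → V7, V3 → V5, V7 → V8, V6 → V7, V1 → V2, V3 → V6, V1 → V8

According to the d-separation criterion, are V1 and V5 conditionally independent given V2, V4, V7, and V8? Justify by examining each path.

We examine all 6 paths between V1 and V5:
Path 1: V1 → V4 ← V2 → V7 ← V6 ← V3 → V5
  V2 is a fork here and V2 is conditioned on, so the path is blocked at V2.
Path 2: V1 → V4 ← V2 → V3 → V5
  V2 is a fork here and V2 is conditioned on, so the path is blocked at V2.
Path 3: V1 → V2 → V7 ← V6 ← V3 → V5
  V2 is a chain here and V2 is conditioned on, so the path is blocked at V2.
Path 4: V1 → V2 → V3 → V5
  V2 is a chain here and V2 is conditioned on, so the path is blocked at V2.
Path 5: V1 → V8 ← V7 ← V6 ← V3 → V5
  V7 is a chain here and V7 is conditioned on, so the path is blocked at V7.
Path 6: V1 → V8 ← V7 ← V2 → V3 → V5
  V7 is a chain here and V7 is conditioned on, so the path is blocked at V7.
Since every path is blocked, d-separation holds.

Yes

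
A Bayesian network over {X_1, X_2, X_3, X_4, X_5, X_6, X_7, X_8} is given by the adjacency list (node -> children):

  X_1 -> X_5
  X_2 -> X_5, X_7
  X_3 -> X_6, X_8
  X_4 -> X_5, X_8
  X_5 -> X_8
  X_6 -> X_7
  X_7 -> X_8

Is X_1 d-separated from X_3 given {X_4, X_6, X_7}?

Yes

We examine all 6 paths between X_1 and X_3:
Path 1: X_1 → X_5 → X_8 ← X_3
  X_8 is a collider here and neither X_8 nor any of its descendants is conditioned on, so the collider stays closed — the path is blocked at X_8.
Path 2: X_1 → X_5 → X_8 ← X_7 ← X_6 ← X_3
  X_8 is a collider here and neither X_8 nor any of its descendants is conditioned on, so the collider stays closed — the path is blocked at X_8.
Path 3: X_1 → X_5 ← X_2 → X_7 → X_8 ← X_3
  X_5 is a collider here and neither X_5 nor any of its descendants is conditioned on, so the collider stays closed — the path is blocked at X_5.
Path 4: X_1 → X_5 ← X_2 → X_7 ← X_6 ← X_3
  X_5 is a collider here and neither X_5 nor any of its descendants is conditioned on, so the collider stays closed — the path is blocked at X_5.
Path 5: X_1 → X_5 ← X_4 → X_8 ← X_3
  X_5 is a collider here and neither X_5 nor any of its descendants is conditioned on, so the collider stays closed — the path is blocked at X_5.
Path 6: X_1 → X_5 ← X_4 → X_8 ← X_7 ← X_6 ← X_3
  X_5 is a collider here and neither X_5 nor any of its descendants is conditioned on, so the collider stays closed — the path is blocked at X_5.
All paths are blocked; X_1 ⊥ X_3 | {X_4, X_6, X_7} holds.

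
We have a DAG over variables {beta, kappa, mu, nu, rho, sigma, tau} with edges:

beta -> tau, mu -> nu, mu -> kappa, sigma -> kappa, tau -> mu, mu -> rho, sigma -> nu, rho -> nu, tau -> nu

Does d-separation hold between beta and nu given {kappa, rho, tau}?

Enumerating the 4 paths from beta to nu and testing each for blocking by {kappa, rho, tau}:
Path 1: beta → tau → mu → kappa ← sigma → nu
  tau is a chain here and tau is conditioned on, so the path is blocked at tau.
Path 2: beta → tau → mu → rho → nu
  tau is a chain here and tau is conditioned on, so the path is blocked at tau.
Path 3: beta → tau → mu → nu
  tau is a chain here and tau is conditioned on, so the path is blocked at tau.
Path 4: beta → tau → nu
  tau is a chain here and tau is conditioned on, so the path is blocked at tau.
Every path is blocked, so beta and nu are d-separated given {kappa, rho, tau}.

Yes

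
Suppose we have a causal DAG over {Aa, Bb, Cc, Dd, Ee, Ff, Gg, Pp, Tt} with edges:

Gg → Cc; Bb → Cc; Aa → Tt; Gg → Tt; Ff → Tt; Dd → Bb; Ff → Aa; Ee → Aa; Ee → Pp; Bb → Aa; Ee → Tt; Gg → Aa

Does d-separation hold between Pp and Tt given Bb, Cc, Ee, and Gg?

Yes

There are 5 undirected paths between Pp and Tt; checking each against the conditioning set {Bb, Cc, Ee, Gg}:
  1. Pp ← Ee → Tt — Ee:fork[blocks] ⇒ blocked
  2. Pp ← Ee → Aa → Tt — Ee:fork[blocks]; Aa:chain[open] ⇒ blocked
  3. Pp ← Ee → Aa ← Bb → Cc ← Gg → Tt — Ee:fork[blocks]; Aa:collider[blocks]; Bb:fork[blocks]; Cc:collider[open]; Gg:fork[blocks] ⇒ blocked
  4. Pp ← Ee → Aa ← Ff → Tt — Ee:fork[blocks]; Aa:collider[blocks]; Ff:fork[open] ⇒ blocked
  5. Pp ← Ee → Aa ← Gg → Tt — Ee:fork[blocks]; Aa:collider[blocks]; Gg:fork[blocks] ⇒ blocked
Since every path is blocked, d-separation holds.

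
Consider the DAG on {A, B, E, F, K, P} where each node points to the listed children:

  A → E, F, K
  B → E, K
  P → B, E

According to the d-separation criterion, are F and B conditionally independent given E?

No — F and B are not d-separated given {E}.

3 paths connect F and B; each must be blocked for d-separation to hold:
  1. F ← A → K ← B — A:fork[open]; K:collider[blocks] ⇒ blocked
  2. F ← A → E ← B — A:fork[open]; E:collider[open] ⇒ active
  3. F ← A → E ← P → B — A:fork[open]; E:collider[open]; P:fork[open] ⇒ active
At least one path is unblocked, so d-separation fails.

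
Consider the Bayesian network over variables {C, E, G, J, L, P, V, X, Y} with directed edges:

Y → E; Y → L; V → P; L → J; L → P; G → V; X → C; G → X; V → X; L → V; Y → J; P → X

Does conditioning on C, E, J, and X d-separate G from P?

Enumerating the 6 paths from G to P and testing each for blocking by {C, E, J, X}:
Path 1: G → V → P
  V is a chain and V is not conditioned on — no node blocks this path, so it is active.
Path 2: G → V ← L → P
  V is a collider and its descendant C is conditioned on, which opens it; L is a fork and L is not conditioned on — no node blocks this path, so it is active.
Path 3: G → V → X ← P
  V is a chain and V is not conditioned on; X is a collider and X is conditioned on, which opens it — no node blocks this path, so it is active.
Path 4: G → X ← P
  X is a collider and X is conditioned on, which opens it — no node blocks this path, so it is active.
Path 5: G → X ← V → P
  X is a collider and X is conditioned on, which opens it; V is a fork and V is not conditioned on — no node blocks this path, so it is active.
Path 6: G → X ← V ← L → P
  X is a collider and X is conditioned on, which opens it; V is a chain and V is not conditioned on; L is a fork and L is not conditioned on — no node blocks this path, so it is active.
Since the path G → V → P is active, G and P are not d-separated given {C, E, J, X}.

No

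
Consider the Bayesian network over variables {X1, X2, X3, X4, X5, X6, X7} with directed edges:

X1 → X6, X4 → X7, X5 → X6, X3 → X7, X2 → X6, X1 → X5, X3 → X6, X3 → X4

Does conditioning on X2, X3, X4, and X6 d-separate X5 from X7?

Yes

We examine all 4 paths between X5 and X7:
Path 1: X5 ← X1 → X6 ← X3 → X7
  X3 is a fork here and X3 is conditioned on, so the path is blocked at X3.
Path 2: X5 ← X1 → X6 ← X3 → X4 → X7
  X3 is a fork here and X3 is conditioned on, so the path is blocked at X3.
Path 3: X5 → X6 ← X3 → X7
  X3 is a fork here and X3 is conditioned on, so the path is blocked at X3.
Path 4: X5 → X6 ← X3 → X4 → X7
  X3 is a fork here and X3 is conditioned on, so the path is blocked at X3.
All paths are blocked; X5 ⊥ X7 | {X2, X3, X4, X6} holds.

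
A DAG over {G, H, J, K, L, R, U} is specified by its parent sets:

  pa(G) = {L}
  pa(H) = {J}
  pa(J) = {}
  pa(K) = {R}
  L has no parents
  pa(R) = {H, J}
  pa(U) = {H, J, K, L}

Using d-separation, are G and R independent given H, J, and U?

There are 5 undirected paths between G and R; checking each against the conditioning set {H, J, U}:
  1. G ← L → U ← H → R — L:fork[open]; U:collider[open]; H:fork[blocks] ⇒ blocked
  2. G ← L → U ← H ← J → R — L:fork[open]; U:collider[open]; H:chain[blocks]; J:fork[blocks] ⇒ blocked
  3. G ← L → U ← K ← R — L:fork[open]; U:collider[open]; K:chain[open] ⇒ active
  4. G ← L → U ← J → H → R — L:fork[open]; U:collider[open]; J:fork[blocks]; H:chain[blocks] ⇒ blocked
  5. G ← L → U ← J → R — L:fork[open]; U:collider[open]; J:fork[blocks] ⇒ blocked
Because an active path exists, G and R are not d-separated.

No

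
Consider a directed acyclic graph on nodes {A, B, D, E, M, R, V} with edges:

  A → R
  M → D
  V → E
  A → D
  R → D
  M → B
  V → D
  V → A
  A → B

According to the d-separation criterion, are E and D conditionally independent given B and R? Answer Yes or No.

Enumerating the 4 paths from E to D and testing each for blocking by {B, R}:
Path 1: E ← V → D
  V is a fork and V is not conditioned on — no node blocks this path, so it is active.
Path 2: E ← V → A → R → D
  R is a chain here and R is conditioned on, so the path is blocked at R.
Path 3: E ← V → A → B ← M → D
  V is a fork and V is not conditioned on; A is a chain and A is not conditioned on; B is a collider and B is conditioned on, which opens it; M is a fork and M is not conditioned on — no node blocks this path, so it is active.
Path 4: E ← V → A → D
  V is a fork and V is not conditioned on; A is a chain and A is not conditioned on — no node blocks this path, so it is active.
Since the path E ← V → D is active, E and D are not d-separated given {B, R}.

No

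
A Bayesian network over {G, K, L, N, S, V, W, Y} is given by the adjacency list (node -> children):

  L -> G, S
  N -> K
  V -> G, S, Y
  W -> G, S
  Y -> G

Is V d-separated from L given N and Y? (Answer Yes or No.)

Yes

6 paths connect V and L; each must be blocked for d-separation to hold:
Path 1: V → G ← W → S ← L
  G is a collider here and neither G nor any of its descendants is conditioned on, so the collider stays closed — the path is blocked at G.
Path 2: V → G ← L
  G is a collider here and neither G nor any of its descendants is conditioned on, so the collider stays closed — the path is blocked at G.
Path 3: V → Y → G ← W → S ← L
  Y is a chain here and Y is conditioned on, so the path is blocked at Y.
Path 4: V → Y → G ← L
  Y is a chain here and Y is conditioned on, so the path is blocked at Y.
Path 5: V → S ← W → G ← L
  S is a collider here and neither S nor any of its descendants is conditioned on, so the collider stays closed — the path is blocked at S.
Path 6: V → S ← L
  S is a collider here and neither S nor any of its descendants is conditioned on, so the collider stays closed — the path is blocked at S.
Since every path is blocked, d-separation holds.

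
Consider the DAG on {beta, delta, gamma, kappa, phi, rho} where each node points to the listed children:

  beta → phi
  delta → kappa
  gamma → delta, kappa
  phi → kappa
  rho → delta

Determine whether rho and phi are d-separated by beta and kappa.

We examine all 2 paths between rho and phi:
Path 1: rho → delta → kappa ← phi
  delta is a chain and delta is not conditioned on; kappa is a collider and kappa is conditioned on, which opens it — no node blocks this path, so it is active.
Path 2: rho → delta ← gamma → kappa ← phi
  delta is a collider and its descendant kappa is conditioned on, which opens it; gamma is a fork and gamma is not conditioned on; kappa is a collider and kappa is conditioned on, which opens it — no node blocks this path, so it is active.
Since the path rho → delta → kappa ← phi is active, rho and phi are not d-separated given {beta, kappa}.

No — rho and phi are not d-separated given {beta, kappa}.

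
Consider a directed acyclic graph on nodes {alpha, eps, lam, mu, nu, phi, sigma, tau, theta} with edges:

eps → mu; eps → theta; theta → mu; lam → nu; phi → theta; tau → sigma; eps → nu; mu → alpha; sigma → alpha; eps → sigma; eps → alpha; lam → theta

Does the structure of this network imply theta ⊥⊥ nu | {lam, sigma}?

There are 5 undirected paths between theta and nu; checking each against the conditioning set {lam, sigma}:
Path 1: theta ← lam → nu
  lam is a fork here and lam is conditioned on, so the path is blocked at lam.
Path 2: theta ← eps → nu
  eps is a fork and eps is not conditioned on — no node blocks this path, so it is active.
Path 3: theta → mu ← eps → nu
  mu is a collider here and neither mu nor any of its descendants is conditioned on, so the collider stays closed — the path is blocked at mu.
Path 4: theta → mu → alpha ← eps → nu
  alpha is a collider here and neither alpha nor any of its descendants is conditioned on, so the collider stays closed — the path is blocked at alpha.
Path 5: theta → mu → alpha ← sigma ← eps → nu
  alpha is a collider here and neither alpha nor any of its descendants is conditioned on, so the collider stays closed — the path is blocked at alpha.
Because an active path exists, theta and nu are not d-separated.

No — theta and nu are not d-separated given {lam, sigma}.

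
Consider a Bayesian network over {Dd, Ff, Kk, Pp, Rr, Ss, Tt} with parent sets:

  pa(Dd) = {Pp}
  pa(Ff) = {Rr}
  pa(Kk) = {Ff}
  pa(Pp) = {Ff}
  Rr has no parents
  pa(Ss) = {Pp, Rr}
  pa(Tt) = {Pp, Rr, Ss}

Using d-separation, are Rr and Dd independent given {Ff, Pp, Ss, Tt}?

Yes — Rr and Dd are d-separated given {Ff, Pp, Ss, Tt}.

There are 5 undirected paths between Rr and Dd; checking each against the conditioning set {Ff, Pp, Ss, Tt}:
Path 1: Rr → Tt ← Pp → Dd
  Pp is a fork here and Pp is conditioned on, so the path is blocked at Pp.
Path 2: Rr → Tt ← Ss ← Pp → Dd
  Ss is a chain here and Ss is conditioned on, so the path is blocked at Ss.
Path 3: Rr → Ss ← Pp → Dd
  Pp is a fork here and Pp is conditioned on, so the path is blocked at Pp.
Path 4: Rr → Ss → Tt ← Pp → Dd
  Ss is a chain here and Ss is conditioned on, so the path is blocked at Ss.
Path 5: Rr → Ff → Pp → Dd
  Ff is a chain here and Ff is conditioned on, so the path is blocked at Ff.
Every path is blocked, so Rr and Dd are d-separated given {Ff, Pp, Ss, Tt}.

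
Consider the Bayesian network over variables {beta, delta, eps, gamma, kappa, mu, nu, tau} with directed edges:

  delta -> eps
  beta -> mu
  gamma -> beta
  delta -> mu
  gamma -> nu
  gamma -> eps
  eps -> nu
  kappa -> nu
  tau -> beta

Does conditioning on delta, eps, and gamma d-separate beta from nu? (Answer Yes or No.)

There are 4 undirected paths between beta and nu; checking each against the conditioning set {delta, eps, gamma}:
Path 1: beta ← gamma → nu
  gamma is a fork here and gamma is conditioned on, so the path is blocked at gamma.
Path 2: beta ← gamma → eps → nu
  gamma is a fork here and gamma is conditioned on, so the path is blocked at gamma.
Path 3: beta → mu ← delta → eps → nu
  mu is a collider here and neither mu nor any of its descendants is conditioned on, so the collider stays closed — the path is blocked at mu.
Path 4: beta → mu ← delta → eps ← gamma → nu
  mu is a collider here and neither mu nor any of its descendants is conditioned on, so the collider stays closed — the path is blocked at mu.
Since every path is blocked, d-separation holds.

Yes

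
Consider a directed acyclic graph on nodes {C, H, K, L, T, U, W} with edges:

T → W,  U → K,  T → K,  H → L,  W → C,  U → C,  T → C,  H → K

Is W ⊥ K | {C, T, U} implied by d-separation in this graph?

Yes — W and K are d-separated given {C, T, U}.

4 paths connect W and K; each must be blocked for d-separation to hold:
  1. W ← T → K — T:fork[blocks] ⇒ blocked
  2. W ← T → C ← U → K — T:fork[blocks]; C:collider[open]; U:fork[blocks] ⇒ blocked
  3. W → C ← T → K — C:collider[open]; T:fork[blocks] ⇒ blocked
  4. W → C ← U → K — C:collider[open]; U:fork[blocks] ⇒ blocked
Every path is blocked, so W and K are d-separated given {C, T, U}.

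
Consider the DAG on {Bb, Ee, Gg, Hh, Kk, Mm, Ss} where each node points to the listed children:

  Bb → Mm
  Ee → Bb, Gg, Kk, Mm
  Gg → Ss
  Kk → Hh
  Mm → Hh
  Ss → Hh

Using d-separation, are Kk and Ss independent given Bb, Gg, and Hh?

No

6 paths connect Kk and Ss; each must be blocked for d-separation to hold:
Path 1: Kk → Hh ← Ss
  Hh is a collider and Hh is conditioned on, which opens it — no node blocks this path, so it is active.
Path 2: Kk → Hh ← Mm ← Ee → Gg → Ss
  Gg is a chain here and Gg is conditioned on, so the path is blocked at Gg.
Path 3: Kk → Hh ← Mm ← Bb ← Ee → Gg → Ss
  Bb is a chain here and Bb is conditioned on, so the path is blocked at Bb.
Path 4: Kk ← Ee → Mm → Hh ← Ss
  Ee is a fork and Ee is not conditioned on; Mm is a chain and Mm is not conditioned on; Hh is a collider and Hh is conditioned on, which opens it — no node blocks this path, so it is active.
Path 5: Kk ← Ee → Gg → Ss
  Gg is a chain here and Gg is conditioned on, so the path is blocked at Gg.
Path 6: Kk ← Ee → Bb → Mm → Hh ← Ss
  Bb is a chain here and Bb is conditioned on, so the path is blocked at Bb.
Since the path Kk → Hh ← Ss is active, Kk and Ss are not d-separated given {Bb, Gg, Hh}.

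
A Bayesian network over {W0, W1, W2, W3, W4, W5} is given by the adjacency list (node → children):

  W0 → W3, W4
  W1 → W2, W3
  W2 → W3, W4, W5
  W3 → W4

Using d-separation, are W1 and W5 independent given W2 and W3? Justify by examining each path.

Yes

Enumerating the 4 paths from W1 to W5 and testing each for blocking by {W2, W3}:
Path 1: W1 → W2 → W5
  W2 is a chain here and W2 is conditioned on, so the path is blocked at W2.
Path 2: W1 → W3 ← W2 → W5
  W2 is a fork here and W2 is conditioned on, so the path is blocked at W2.
Path 3: W1 → W3 ← W0 → W4 ← W2 → W5
  W4 is a collider here and neither W4 nor any of its descendants is conditioned on, so the collider stays closed — the path is blocked at W4.
Path 4: W1 → W3 → W4 ← W2 → W5
  W3 is a chain here and W3 is conditioned on, so the path is blocked at W3.
Every path is blocked, so W1 and W5 are d-separated given {W2, W3}.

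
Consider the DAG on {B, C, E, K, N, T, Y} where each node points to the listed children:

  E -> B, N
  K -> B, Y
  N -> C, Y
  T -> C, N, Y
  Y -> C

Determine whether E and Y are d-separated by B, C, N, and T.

Enumerating the 6 paths from E to Y and testing each for blocking by {B, C, N, T}:
Path 1: E → B ← K → Y
  B is a collider and B is conditioned on, which opens it; K is a fork and K is not conditioned on — no node blocks this path, so it is active.
Path 2: E → N → C ← T → Y
  N is a chain here and N is conditioned on, so the path is blocked at N.
Path 3: E → N → C ← Y
  N is a chain here and N is conditioned on, so the path is blocked at N.
Path 4: E → N ← T → C ← Y
  T is a fork here and T is conditioned on, so the path is blocked at T.
Path 5: E → N ← T → Y
  T is a fork here and T is conditioned on, so the path is blocked at T.
Path 6: E → N → Y
  N is a chain here and N is conditioned on, so the path is blocked at N.
Since the path E → B ← K → Y is active, E and Y are not d-separated given {B, C, N, T}.

No — E and Y are not d-separated given {B, C, N, T}.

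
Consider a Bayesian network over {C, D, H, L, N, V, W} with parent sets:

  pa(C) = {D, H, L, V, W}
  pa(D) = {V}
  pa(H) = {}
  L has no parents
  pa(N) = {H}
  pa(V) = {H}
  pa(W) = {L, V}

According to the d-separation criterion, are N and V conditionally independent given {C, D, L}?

5 paths connect N and V; each must be blocked for d-separation to hold:
  1. N ← H → V — H:fork[open] ⇒ active
  2. N ← H → C ← V — H:fork[open]; C:collider[open] ⇒ active
  3. N ← H → C ← D ← V — H:fork[open]; C:collider[open]; D:chain[blocks] ⇒ blocked
  4. N ← H → C ← L → W ← V — H:fork[open]; C:collider[open]; L:fork[blocks]; W:collider[open] ⇒ blocked
  5. N ← H → C ← W ← V — H:fork[open]; C:collider[open]; W:chain[open] ⇒ active
Because an active path exists, N and V are not d-separated.

No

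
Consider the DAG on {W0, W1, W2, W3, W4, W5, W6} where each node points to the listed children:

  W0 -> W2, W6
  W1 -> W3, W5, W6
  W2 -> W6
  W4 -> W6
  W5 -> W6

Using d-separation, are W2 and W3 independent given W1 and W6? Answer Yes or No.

Enumerating the 4 paths from W2 to W3 and testing each for blocking by {W1, W6}:
  1. W2 → W6 ← W5 ← W1 → W3 — W6:collider[open]; W5:chain[open]; W1:fork[blocks] ⇒ blocked
  2. W2 → W6 ← W1 → W3 — W6:collider[open]; W1:fork[blocks] ⇒ blocked
  3. W2 ← W0 → W6 ← W5 ← W1 → W3 — W0:fork[open]; W6:collider[open]; W5:chain[open]; W1:fork[blocks] ⇒ blocked
  4. W2 ← W0 → W6 ← W1 → W3 — W0:fork[open]; W6:collider[open]; W1:fork[blocks] ⇒ blocked
Since every path is blocked, d-separation holds.

Yes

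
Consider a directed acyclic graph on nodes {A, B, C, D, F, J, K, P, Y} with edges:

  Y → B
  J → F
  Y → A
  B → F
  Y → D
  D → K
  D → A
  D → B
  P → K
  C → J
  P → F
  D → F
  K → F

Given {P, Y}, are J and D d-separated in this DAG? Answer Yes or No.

Yes — J and D are d-separated given {P, Y}.

There are 6 undirected paths between J and D; checking each against the conditioning set {P, Y}:
Path 1: J → F ← P → K ← D
  F is a collider here and neither F nor any of its descendants is conditioned on, so the collider stays closed — the path is blocked at F.
Path 2: J → F ← D
  F is a collider here and neither F nor any of its descendants is conditioned on, so the collider stays closed — the path is blocked at F.
Path 3: J → F ← K ← D
  F is a collider here and neither F nor any of its descendants is conditioned on, so the collider stays closed — the path is blocked at F.
Path 4: J → F ← B ← D
  F is a collider here and neither F nor any of its descendants is conditioned on, so the collider stays closed — the path is blocked at F.
Path 5: J → F ← B ← Y → D
  F is a collider here and neither F nor any of its descendants is conditioned on, so the collider stays closed — the path is blocked at F.
Path 6: J → F ← B ← Y → A ← D
  F is a collider here and neither F nor any of its descendants is conditioned on, so the collider stays closed — the path is blocked at F.
All paths are blocked; J ⊥ D | {P, Y} holds.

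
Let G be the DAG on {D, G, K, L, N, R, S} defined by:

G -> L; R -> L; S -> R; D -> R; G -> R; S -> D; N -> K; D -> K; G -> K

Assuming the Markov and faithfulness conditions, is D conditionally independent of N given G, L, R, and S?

Enumerating the 5 paths from D to N and testing each for blocking by {G, L, R, S}:
Path 1: D → R ← G → K ← N
  G is a fork here and G is conditioned on, so the path is blocked at G.
Path 2: D → R → L ← G → K ← N
  R is a chain here and R is conditioned on, so the path is blocked at R.
Path 3: D ← S → R ← G → K ← N
  S is a fork here and S is conditioned on, so the path is blocked at S.
Path 4: D ← S → R → L ← G → K ← N
  S is a fork here and S is conditioned on, so the path is blocked at S.
Path 5: D → K ← N
  K is a collider here and neither K nor any of its descendants is conditioned on, so the collider stays closed — the path is blocked at K.
Since every path is blocked, d-separation holds.

Yes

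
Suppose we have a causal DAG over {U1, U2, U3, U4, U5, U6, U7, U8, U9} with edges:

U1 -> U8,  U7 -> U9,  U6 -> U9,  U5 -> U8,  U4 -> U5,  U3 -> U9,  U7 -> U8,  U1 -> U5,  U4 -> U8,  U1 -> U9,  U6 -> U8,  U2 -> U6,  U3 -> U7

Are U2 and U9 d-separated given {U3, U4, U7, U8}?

No

We examine all 6 paths between U2 and U9:
  1. U2 → U6 → U9 — U6:chain[open] ⇒ active
  2. U2 → U6 → U8 ← U4 → U5 ← U1 → U9 — U6:chain[open]; U8:collider[open]; U4:fork[blocks]; U5:collider[open]; U1:fork[open] ⇒ blocked
  3. U2 → U6 → U8 ← U7 ← U3 → U9 — U6:chain[open]; U8:collider[open]; U7:chain[blocks]; U3:fork[blocks] ⇒ blocked
  4. U2 → U6 → U8 ← U7 → U9 — U6:chain[open]; U8:collider[open]; U7:fork[blocks] ⇒ blocked
  5. U2 → U6 → U8 ← U5 ← U1 → U9 — U6:chain[open]; U8:collider[open]; U5:chain[open]; U1:fork[open] ⇒ active
  6. U2 → U6 → U8 ← U1 → U9 — U6:chain[open]; U8:collider[open]; U1:fork[open] ⇒ active
Since the path U2 → U6 → U9 is active, U2 and U9 are not d-separated given {U3, U4, U7, U8}.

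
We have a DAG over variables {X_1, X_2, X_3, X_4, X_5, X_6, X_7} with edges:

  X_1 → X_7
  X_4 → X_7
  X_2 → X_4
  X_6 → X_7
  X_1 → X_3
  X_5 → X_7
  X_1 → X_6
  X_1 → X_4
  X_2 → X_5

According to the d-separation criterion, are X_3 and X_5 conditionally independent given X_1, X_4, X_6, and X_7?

There are 6 undirected paths between X_3 and X_5; checking each against the conditioning set {X_1, X_4, X_6, X_7}:
  1. X_3 ← X_1 → X_4 → X_7 ← X_5 — X_1:fork[blocks]; X_4:chain[blocks]; X_7:collider[open] ⇒ blocked
  2. X_3 ← X_1 → X_4 ← X_2 → X_5 — X_1:fork[blocks]; X_4:collider[open]; X_2:fork[open] ⇒ blocked
  3. X_3 ← X_1 → X_7 ← X_4 ← X_2 → X_5 — X_1:fork[blocks]; X_7:collider[open]; X_4:chain[blocks]; X_2:fork[open] ⇒ blocked
  4. X_3 ← X_1 → X_7 ← X_5 — X_1:fork[blocks]; X_7:collider[open] ⇒ blocked
  5. X_3 ← X_1 → X_6 → X_7 ← X_4 ← X_2 → X_5 — X_1:fork[blocks]; X_6:chain[blocks]; X_7:collider[open]; X_4:chain[blocks]; X_2:fork[open] ⇒ blocked
  6. X_3 ← X_1 → X_6 → X_7 ← X_5 — X_1:fork[blocks]; X_6:chain[blocks]; X_7:collider[open] ⇒ blocked
All paths are blocked; X_3 ⊥ X_5 | {X_1, X_4, X_6, X_7} holds.

Yes — X_3 and X_5 are d-separated given {X_1, X_4, X_6, X_7}.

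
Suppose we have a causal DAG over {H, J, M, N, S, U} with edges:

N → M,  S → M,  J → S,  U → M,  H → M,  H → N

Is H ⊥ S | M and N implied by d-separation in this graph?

We examine all 2 paths between H and S:
Path 1: H → M ← S
  M is a collider and M is conditioned on, which opens it — no node blocks this path, so it is active.
Path 2: H → N → M ← S
  N is a chain here and N is conditioned on, so the path is blocked at N.
At least one path is unblocked, so d-separation fails.

No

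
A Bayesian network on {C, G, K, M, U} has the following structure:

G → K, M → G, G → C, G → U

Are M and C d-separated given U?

There is one path between M and C:
Path 1: M → G → C
  G is a chain and G is not conditioned on — no node blocks this path, so it is active.
Because an active path exists, M and C are not d-separated.

No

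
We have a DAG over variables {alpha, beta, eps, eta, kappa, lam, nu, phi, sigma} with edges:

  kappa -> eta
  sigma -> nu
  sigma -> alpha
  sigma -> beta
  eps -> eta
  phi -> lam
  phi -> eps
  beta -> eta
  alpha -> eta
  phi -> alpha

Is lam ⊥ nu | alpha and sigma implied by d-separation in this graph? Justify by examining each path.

Yes — lam and nu are d-separated given {alpha, sigma}.

We examine all 4 paths between lam and nu:
Path 1: lam ← phi → alpha ← sigma → nu
  sigma is a fork here and sigma is conditioned on, so the path is blocked at sigma.
Path 2: lam ← phi → alpha → eta ← beta ← sigma → nu
  alpha is a chain here and alpha is conditioned on, so the path is blocked at alpha.
Path 3: lam ← phi → eps → eta ← alpha ← sigma → nu
  eta is a collider here and neither eta nor any of its descendants is conditioned on, so the collider stays closed — the path is blocked at eta.
Path 4: lam ← phi → eps → eta ← beta ← sigma → nu
  eta is a collider here and neither eta nor any of its descendants is conditioned on, so the collider stays closed — the path is blocked at eta.
Every path is blocked, so lam and nu are d-separated given {alpha, sigma}.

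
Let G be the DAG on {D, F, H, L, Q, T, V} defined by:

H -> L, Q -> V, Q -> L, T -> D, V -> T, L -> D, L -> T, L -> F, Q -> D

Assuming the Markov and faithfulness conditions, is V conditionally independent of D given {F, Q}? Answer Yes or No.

No

Enumerating the 6 paths from V to D and testing each for blocking by {F, Q}:
Path 1: V ← Q → D
  Q is a fork here and Q is conditioned on, so the path is blocked at Q.
Path 2: V ← Q → L → T → D
  Q is a fork here and Q is conditioned on, so the path is blocked at Q.
Path 3: V ← Q → L → D
  Q is a fork here and Q is conditioned on, so the path is blocked at Q.
Path 4: V → T → D
  T is a chain and T is not conditioned on — no node blocks this path, so it is active.
Path 5: V → T ← L ← Q → D
  T is a collider here and neither T nor any of its descendants is conditioned on, so the collider stays closed — the path is blocked at T.
Path 6: V → T ← L → D
  T is a collider here and neither T nor any of its descendants is conditioned on, so the collider stays closed — the path is blocked at T.
Since the path V → T → D is active, V and D are not d-separated given {F, Q}.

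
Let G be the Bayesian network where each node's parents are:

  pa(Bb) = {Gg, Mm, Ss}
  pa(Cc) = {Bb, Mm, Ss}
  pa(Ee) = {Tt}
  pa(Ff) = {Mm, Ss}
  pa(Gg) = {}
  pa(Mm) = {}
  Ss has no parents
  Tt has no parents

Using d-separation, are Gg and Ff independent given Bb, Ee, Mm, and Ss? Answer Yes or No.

Yes

6 paths connect Gg and Ff; each must be blocked for d-separation to hold:
Path 1: Gg → Bb ← Mm → Cc ← Ss → Ff
  Mm is a fork here and Mm is conditioned on, so the path is blocked at Mm.
Path 2: Gg → Bb ← Mm → Ff
  Mm is a fork here and Mm is conditioned on, so the path is blocked at Mm.
Path 3: Gg → Bb → Cc ← Mm → Ff
  Bb is a chain here and Bb is conditioned on, so the path is blocked at Bb.
Path 4: Gg → Bb → Cc ← Ss → Ff
  Bb is a chain here and Bb is conditioned on, so the path is blocked at Bb.
Path 5: Gg → Bb ← Ss → Cc ← Mm → Ff
  Ss is a fork here and Ss is conditioned on, so the path is blocked at Ss.
Path 6: Gg → Bb ← Ss → Ff
  Ss is a fork here and Ss is conditioned on, so the path is blocked at Ss.
Since every path is blocked, d-separation holds.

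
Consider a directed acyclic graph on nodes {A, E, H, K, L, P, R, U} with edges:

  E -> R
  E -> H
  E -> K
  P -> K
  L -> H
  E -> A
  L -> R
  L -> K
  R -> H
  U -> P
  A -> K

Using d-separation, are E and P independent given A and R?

6 paths connect E and P; each must be blocked for d-separation to hold:
  1. E → K ← P — K:collider[blocks] ⇒ blocked
  2. E → H ← L → K ← P — H:collider[blocks]; L:fork[open]; K:collider[blocks] ⇒ blocked
  3. E → H ← R ← L → K ← P — H:collider[blocks]; R:chain[blocks]; L:fork[open]; K:collider[blocks] ⇒ blocked
  4. E → R ← L → K ← P — R:collider[open]; L:fork[open]; K:collider[blocks] ⇒ blocked
  5. E → R → H ← L → K ← P — R:chain[blocks]; H:collider[blocks]; L:fork[open]; K:collider[blocks] ⇒ blocked
  6. E → A → K ← P — A:chain[blocks]; K:collider[blocks] ⇒ blocked
Every path is blocked, so E and P are d-separated given {A, R}.

Yes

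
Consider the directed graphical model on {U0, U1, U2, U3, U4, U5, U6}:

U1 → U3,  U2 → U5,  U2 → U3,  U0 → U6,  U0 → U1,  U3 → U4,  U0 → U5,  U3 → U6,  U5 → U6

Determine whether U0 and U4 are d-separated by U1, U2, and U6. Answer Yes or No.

No — U0 and U4 are not d-separated given {U1, U2, U6}.

5 paths connect U0 and U4; each must be blocked for d-separation to hold:
Path 1: U0 → U1 → U3 → U4
  U1 is a chain here and U1 is conditioned on, so the path is blocked at U1.
Path 2: U0 → U6 ← U3 → U4
  U6 is a collider and U6 is conditioned on, which opens it; U3 is a fork and U3 is not conditioned on — no node blocks this path, so it is active.
Path 3: U0 → U6 ← U5 ← U2 → U3 → U4
  U2 is a fork here and U2 is conditioned on, so the path is blocked at U2.
Path 4: U0 → U5 → U6 ← U3 → U4
  U5 is a chain and U5 is not conditioned on; U6 is a collider and U6 is conditioned on, which opens it; U3 is a fork and U3 is not conditioned on — no node blocks this path, so it is active.
Path 5: U0 → U5 ← U2 → U3 → U4
  U2 is a fork here and U2 is conditioned on, so the path is blocked at U2.
At least one path is unblocked, so d-separation fails.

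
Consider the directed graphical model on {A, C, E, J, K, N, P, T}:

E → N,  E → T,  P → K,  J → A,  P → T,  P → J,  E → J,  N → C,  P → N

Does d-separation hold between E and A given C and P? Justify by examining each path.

No — E and A are not d-separated given {C, P}.

There are 3 undirected paths between E and A; checking each against the conditioning set {C, P}:
  1. E → J → A — J:chain[open] ⇒ active
  2. E → N ← P → J → A — N:collider[open]; P:fork[blocks]; J:chain[open] ⇒ blocked
  3. E → T ← P → J → A — T:collider[blocks]; P:fork[blocks]; J:chain[open] ⇒ blocked
Since the path E → J → A is active, E and A are not d-separated given {C, P}.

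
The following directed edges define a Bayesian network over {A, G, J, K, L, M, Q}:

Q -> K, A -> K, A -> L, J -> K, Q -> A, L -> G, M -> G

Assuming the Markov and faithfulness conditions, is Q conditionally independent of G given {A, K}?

Enumerating the 2 paths from Q to G and testing each for blocking by {A, K}:
Path 1: Q → K ← A → L → G
  A is a fork here and A is conditioned on, so the path is blocked at A.
Path 2: Q → A → L → G
  A is a chain here and A is conditioned on, so the path is blocked at A.
Since every path is blocked, d-separation holds.

Yes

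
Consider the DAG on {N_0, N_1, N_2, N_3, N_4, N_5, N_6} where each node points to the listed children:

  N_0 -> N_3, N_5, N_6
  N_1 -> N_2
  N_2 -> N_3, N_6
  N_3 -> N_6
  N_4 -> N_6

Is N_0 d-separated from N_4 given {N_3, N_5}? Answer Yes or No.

Yes

There are 3 undirected paths between N_0 and N_4; checking each against the conditioning set {N_3, N_5}:
Path 1: N_0 → N_6 ← N_4
  N_6 is a collider here and neither N_6 nor any of its descendants is conditioned on, so the collider stays closed — the path is blocked at N_6.
Path 2: N_0 → N_3 → N_6 ← N_4
  N_3 is a chain here and N_3 is conditioned on, so the path is blocked at N_3.
Path 3: N_0 → N_3 ← N_2 → N_6 ← N_4
  N_6 is a collider here and neither N_6 nor any of its descendants is conditioned on, so the collider stays closed — the path is blocked at N_6.
All paths are blocked; N_0 ⊥ N_4 | {N_3, N_5} holds.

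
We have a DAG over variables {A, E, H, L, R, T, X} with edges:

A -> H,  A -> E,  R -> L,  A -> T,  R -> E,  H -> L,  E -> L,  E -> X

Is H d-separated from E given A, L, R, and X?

No

We examine all 3 paths between H and E:
Path 1: H → L ← R → E
  R is a fork here and R is conditioned on, so the path is blocked at R.
Path 2: H → L ← E
  L is a collider and L is conditioned on, which opens it — no node blocks this path, so it is active.
Path 3: H ← A → E
  A is a fork here and A is conditioned on, so the path is blocked at A.
At least one path is unblocked, so d-separation fails.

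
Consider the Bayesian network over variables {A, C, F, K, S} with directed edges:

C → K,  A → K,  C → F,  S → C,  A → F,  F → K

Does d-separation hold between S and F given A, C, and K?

3 paths connect S and F; each must be blocked for d-separation to hold:
  1. S → C → K ← F — C:chain[blocks]; K:collider[open] ⇒ blocked
  2. S → C → K ← A → F — C:chain[blocks]; K:collider[open]; A:fork[blocks] ⇒ blocked
  3. S → C → F — C:chain[blocks] ⇒ blocked
Every path is blocked, so S and F are d-separated given {A, C, K}.

Yes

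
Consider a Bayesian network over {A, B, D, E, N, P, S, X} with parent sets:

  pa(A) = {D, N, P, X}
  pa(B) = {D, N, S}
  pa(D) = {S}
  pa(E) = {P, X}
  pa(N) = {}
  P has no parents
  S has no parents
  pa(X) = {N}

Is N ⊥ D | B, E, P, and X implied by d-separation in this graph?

Enumerating the 5 paths from N to D and testing each for blocking by {B, E, P, X}:
Path 1: N → A ← D
  A is a collider here and neither A nor any of its descendants is conditioned on, so the collider stays closed — the path is blocked at A.
Path 2: N → X → A ← D
  X is a chain here and X is conditioned on, so the path is blocked at X.
Path 3: N → X → E ← P → A ← D
  X is a chain here and X is conditioned on, so the path is blocked at X.
Path 4: N → B ← S → D
  B is a collider and B is conditioned on, which opens it; S is a fork and S is not conditioned on — no node blocks this path, so it is active.
Path 5: N → B ← D
  B is a collider and B is conditioned on, which opens it — no node blocks this path, so it is active.
Because an active path exists, N and D are not d-separated.

No — N and D are not d-separated given {B, E, P, X}.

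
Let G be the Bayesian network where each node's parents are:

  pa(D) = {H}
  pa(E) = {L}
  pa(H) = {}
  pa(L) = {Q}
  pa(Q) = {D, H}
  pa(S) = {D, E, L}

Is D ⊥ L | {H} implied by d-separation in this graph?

There are 4 undirected paths between D and L; checking each against the conditioning set {H}:
Path 1: D ← H → Q → L
  H is a fork here and H is conditioned on, so the path is blocked at H.
Path 2: D → S ← L
  S is a collider here and neither S nor any of its descendants is conditioned on, so the collider stays closed — the path is blocked at S.
Path 3: D → S ← E ← L
  S is a collider here and neither S nor any of its descendants is conditioned on, so the collider stays closed — the path is blocked at S.
Path 4: D → Q → L
  Q is a chain and Q is not conditioned on — no node blocks this path, so it is active.
At least one path is unblocked, so d-separation fails.

No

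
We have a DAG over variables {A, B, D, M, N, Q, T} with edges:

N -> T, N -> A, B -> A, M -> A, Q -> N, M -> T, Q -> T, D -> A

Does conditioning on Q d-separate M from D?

Yes

Enumerating the 3 paths from M to D and testing each for blocking by {Q}:
Path 1: M → T ← Q → N → A ← D
  T is a collider here and neither T nor any of its descendants is conditioned on, so the collider stays closed — the path is blocked at T.
Path 2: M → T ← N → A ← D
  T is a collider here and neither T nor any of its descendants is conditioned on, so the collider stays closed — the path is blocked at T.
Path 3: M → A ← D
  A is a collider here and neither A nor any of its descendants is conditioned on, so the collider stays closed — the path is blocked at A.
Every path is blocked, so M and D are d-separated given {Q}.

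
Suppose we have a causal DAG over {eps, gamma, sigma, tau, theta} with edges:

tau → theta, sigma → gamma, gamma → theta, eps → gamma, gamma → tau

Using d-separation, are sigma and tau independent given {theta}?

We examine all 2 paths between sigma and tau:
  1. sigma → gamma → theta ← tau — gamma:chain[open]; theta:collider[open] ⇒ active
  2. sigma → gamma → tau — gamma:chain[open] ⇒ active
At least one path is unblocked, so d-separation fails.

No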